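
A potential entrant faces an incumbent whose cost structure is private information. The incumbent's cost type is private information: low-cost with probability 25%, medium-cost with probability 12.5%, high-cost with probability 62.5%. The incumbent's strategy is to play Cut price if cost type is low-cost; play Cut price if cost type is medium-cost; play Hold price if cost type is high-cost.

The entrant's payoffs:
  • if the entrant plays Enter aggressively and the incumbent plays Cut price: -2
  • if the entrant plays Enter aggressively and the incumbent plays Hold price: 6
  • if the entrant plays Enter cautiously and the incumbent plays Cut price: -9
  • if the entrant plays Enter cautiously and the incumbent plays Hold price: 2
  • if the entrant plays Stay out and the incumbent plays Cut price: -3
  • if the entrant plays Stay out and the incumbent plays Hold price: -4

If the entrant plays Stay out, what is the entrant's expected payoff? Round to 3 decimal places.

-3.625

E[Stay out] = 0.25·(-3) + 0.125·(-3) + 0.625·(-4) = (-0.75) + (-0.375) + (-2.5) = -3.625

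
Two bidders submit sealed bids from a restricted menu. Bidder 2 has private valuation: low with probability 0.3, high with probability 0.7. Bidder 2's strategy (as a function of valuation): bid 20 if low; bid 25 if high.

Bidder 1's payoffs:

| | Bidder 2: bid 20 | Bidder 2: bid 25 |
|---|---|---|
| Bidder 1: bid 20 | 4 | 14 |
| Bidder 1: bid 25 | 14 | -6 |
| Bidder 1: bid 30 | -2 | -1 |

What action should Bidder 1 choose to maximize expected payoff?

bid 20

E[bid 20] = 0.3·(4) + 0.7·(14) = 11
E[bid 25] = 0.3·(14) + 0.7·(-6) = 0
E[bid 30] = 0.3·(-2) + 0.7·(-1) = -1.3
Best response: bid 20 (11 is the largest).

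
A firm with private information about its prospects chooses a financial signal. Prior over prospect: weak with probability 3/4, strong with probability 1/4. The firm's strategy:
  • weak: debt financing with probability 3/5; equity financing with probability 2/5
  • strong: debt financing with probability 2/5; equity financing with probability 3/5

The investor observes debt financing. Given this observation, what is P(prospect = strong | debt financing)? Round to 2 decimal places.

0.18

Apply Bayes' rule using the sender's strategy as the likelihood.
P(debt financing) = (3/4)·(3/5) + (1/4)·(2/5) = 11/20
P(strong | debt financing) = ((1/4)·(2/5)) / (11/20) = (1/10) / (11/20) = 2/11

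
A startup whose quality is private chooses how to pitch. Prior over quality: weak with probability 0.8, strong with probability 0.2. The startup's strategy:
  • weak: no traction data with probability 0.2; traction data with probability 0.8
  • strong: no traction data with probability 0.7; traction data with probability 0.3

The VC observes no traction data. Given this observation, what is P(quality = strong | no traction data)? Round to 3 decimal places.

0.467

P(no traction data) = 0.8·0.2 + 0.2·0.7 = 0.3
P(strong | no traction data) = (0.2·0.7) / 0.3 = 0.14 / 0.3 = 0.466667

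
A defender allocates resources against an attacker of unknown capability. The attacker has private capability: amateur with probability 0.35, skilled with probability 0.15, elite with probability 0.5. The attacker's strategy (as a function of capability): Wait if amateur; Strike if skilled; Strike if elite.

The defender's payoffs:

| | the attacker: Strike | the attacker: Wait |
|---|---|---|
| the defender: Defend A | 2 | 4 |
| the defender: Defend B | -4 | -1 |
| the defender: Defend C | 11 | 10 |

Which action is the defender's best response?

Defend C

E[Defend A] = 0.35·(4) + 0.15·(2) + 0.5·(2) = 2.7
E[Defend B] = 0.35·(-1) + 0.15·(-4) + 0.5·(-4) = -2.95
E[Defend C] = 0.35·(10) + 0.15·(11) + 0.5·(11) = 10.65
Best response: Defend C (10.65 is the largest).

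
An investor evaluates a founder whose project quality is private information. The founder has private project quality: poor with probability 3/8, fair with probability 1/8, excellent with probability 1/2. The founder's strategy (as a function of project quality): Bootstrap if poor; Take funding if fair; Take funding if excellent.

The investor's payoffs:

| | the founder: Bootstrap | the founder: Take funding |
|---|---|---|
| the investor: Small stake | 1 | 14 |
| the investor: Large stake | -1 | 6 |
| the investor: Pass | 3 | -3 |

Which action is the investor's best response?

E[Small stake] = 3/8·(1) + 1/8·(14) + 1/2·(14) = 73/8
E[Large stake] = 3/8·(-1) + 1/8·(6) + 1/2·(6) = 27/8
E[Pass] = 3/8·(3) + 1/8·(-3) + 1/2·(-3) = -3/4
Best response: Small stake (73/8 is the largest).

Small stake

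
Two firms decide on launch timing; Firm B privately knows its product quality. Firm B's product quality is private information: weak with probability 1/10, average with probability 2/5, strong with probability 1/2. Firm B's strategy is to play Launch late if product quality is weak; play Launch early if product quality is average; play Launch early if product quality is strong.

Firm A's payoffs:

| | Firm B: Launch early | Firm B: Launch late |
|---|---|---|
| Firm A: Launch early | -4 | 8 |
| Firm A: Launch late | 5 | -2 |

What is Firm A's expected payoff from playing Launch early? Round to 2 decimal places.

Take the expectation over Firm B's product quality, weighting each type's action by its prior probability.
E[Launch early] = 1/10·8 + 2/5·(-4) + 1/2·(-4) = 4/5 + (-8/5) + (-2) = -14/5

-2.80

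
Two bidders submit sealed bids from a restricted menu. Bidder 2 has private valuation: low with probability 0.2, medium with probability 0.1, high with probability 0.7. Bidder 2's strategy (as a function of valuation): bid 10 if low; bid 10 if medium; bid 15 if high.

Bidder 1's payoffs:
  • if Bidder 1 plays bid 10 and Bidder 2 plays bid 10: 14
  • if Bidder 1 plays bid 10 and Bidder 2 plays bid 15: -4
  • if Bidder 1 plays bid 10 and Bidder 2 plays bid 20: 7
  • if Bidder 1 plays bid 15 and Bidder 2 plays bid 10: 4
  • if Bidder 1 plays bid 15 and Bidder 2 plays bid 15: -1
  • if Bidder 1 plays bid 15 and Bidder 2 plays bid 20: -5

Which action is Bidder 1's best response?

bid 10

Compute Bidder 1's expected payoff for each action, taking the expectation over Bidder 2's type.
E[bid 10] = 0.2·(14) + 0.1·(14) + 0.7·(-4) = 1.4
E[bid 15] = 0.2·(4) + 0.1·(4) + 0.7·(-1) = 0.5
Best response: bid 10 (1.4 is the largest).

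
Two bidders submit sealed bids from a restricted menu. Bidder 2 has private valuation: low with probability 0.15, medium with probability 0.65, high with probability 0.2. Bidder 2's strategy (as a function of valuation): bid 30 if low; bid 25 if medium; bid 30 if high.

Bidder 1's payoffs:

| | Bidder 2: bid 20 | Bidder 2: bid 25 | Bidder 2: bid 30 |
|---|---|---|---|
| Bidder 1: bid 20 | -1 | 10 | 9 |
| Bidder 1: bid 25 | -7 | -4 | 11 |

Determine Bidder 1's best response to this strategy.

Compute Bidder 1's expected payoff for each action, taking the expectation over Bidder 2's type.
E[bid 20] = 0.15·(9) + 0.65·(10) + 0.2·(9) = 9.65
E[bid 25] = 0.15·(11) + 0.65·(-4) + 0.2·(11) = 1.25
Best response: bid 20 (9.65 is the largest).

bid 20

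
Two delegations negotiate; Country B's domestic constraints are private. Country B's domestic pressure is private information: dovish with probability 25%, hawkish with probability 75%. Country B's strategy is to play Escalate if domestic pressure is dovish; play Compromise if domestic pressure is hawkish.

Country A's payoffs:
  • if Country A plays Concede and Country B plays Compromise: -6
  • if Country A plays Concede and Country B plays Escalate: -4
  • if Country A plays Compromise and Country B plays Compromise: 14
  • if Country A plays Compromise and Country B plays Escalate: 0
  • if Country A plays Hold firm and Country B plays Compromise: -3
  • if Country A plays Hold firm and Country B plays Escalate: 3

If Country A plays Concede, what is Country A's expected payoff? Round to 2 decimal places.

-5.50

E[Concede] = 0.25·(-4) + 0.75·(-6) = (-1) + (-4.5) = -5.5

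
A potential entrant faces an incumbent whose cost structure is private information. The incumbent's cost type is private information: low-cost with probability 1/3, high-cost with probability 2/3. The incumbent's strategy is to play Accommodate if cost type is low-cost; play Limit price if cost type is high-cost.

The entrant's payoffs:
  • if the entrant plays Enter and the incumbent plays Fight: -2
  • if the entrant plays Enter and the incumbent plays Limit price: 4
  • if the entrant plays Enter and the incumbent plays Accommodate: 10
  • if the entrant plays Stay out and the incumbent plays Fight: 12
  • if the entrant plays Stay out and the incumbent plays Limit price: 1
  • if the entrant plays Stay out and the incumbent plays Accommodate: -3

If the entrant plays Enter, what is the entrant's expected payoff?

6

Take the expectation over the incumbent's cost type, weighting each type's action by its prior probability.
E[Enter] = 1/3·10 + 2/3·4 = 10/3 + 8/3 = 6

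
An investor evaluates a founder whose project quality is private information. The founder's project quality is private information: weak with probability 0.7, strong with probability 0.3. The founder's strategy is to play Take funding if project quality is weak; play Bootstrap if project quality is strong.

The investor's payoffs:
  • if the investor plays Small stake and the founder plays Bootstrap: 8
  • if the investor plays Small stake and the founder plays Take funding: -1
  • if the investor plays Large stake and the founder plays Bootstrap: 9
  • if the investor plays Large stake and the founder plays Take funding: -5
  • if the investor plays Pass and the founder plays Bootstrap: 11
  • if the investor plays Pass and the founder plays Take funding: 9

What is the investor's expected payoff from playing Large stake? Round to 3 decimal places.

Take the expectation over the founder's project quality, weighting each type's action by its prior probability.
E[Large stake] = 0.7·(-5) + 0.3·9 = (-3.5) + 2.7 = -0.8

-0.800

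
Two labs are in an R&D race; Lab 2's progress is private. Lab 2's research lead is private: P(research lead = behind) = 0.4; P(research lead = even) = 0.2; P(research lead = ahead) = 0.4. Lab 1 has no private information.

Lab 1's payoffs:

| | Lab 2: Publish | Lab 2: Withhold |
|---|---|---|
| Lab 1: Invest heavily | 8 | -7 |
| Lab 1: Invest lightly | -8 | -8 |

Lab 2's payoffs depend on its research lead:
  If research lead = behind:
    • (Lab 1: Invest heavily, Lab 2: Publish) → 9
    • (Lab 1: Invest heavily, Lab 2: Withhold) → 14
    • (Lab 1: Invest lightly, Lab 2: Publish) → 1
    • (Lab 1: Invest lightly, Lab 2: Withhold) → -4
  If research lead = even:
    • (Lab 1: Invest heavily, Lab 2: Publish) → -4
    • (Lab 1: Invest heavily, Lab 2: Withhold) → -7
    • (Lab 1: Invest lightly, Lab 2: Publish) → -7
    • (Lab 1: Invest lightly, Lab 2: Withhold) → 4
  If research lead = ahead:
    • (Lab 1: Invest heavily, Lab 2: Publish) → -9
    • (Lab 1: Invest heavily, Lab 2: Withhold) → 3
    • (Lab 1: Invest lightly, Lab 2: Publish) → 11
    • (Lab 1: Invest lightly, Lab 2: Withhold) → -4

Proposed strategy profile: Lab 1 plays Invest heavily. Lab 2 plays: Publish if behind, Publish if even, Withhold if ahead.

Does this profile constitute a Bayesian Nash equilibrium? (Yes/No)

No

A profile is a BNE iff every type of every player is best-responding given beliefs about the other side.
Lab 1 plays Invest heavily: E[Invest heavily] = 0.4·(8) + 0.2·(8) + 0.4·(-7) = 2; E[Invest lightly] = -8. Best-responding. ✓
Lab 2 (research lead behind), facing Invest heavily: Publish gives 9, Withhold gives 14. Proposed Publish is not best — profitable deviation exists. ✗
Lab 2 (research lead even), facing Invest heavily: Publish gives -4, Withhold gives -7. Proposed Publish is best. ✓
Lab 2 (research lead ahead), facing Invest heavily: Publish gives -9, Withhold gives 3. Proposed Withhold is best. ✓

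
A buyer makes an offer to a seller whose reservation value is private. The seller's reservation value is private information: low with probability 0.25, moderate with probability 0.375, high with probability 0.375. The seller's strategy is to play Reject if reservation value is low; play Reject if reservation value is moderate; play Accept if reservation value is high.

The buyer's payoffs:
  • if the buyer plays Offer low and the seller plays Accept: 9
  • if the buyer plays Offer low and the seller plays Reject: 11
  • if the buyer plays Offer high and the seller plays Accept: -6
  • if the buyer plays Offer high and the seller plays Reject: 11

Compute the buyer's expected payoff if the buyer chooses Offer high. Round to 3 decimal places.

4.625

Take the expectation over the seller's reservation value, weighting each type's action by its prior probability.
E[Offer high] = 0.25·11 + 0.375·11 + 0.375·(-6) = 2.75 + 4.125 + (-2.25) = 4.625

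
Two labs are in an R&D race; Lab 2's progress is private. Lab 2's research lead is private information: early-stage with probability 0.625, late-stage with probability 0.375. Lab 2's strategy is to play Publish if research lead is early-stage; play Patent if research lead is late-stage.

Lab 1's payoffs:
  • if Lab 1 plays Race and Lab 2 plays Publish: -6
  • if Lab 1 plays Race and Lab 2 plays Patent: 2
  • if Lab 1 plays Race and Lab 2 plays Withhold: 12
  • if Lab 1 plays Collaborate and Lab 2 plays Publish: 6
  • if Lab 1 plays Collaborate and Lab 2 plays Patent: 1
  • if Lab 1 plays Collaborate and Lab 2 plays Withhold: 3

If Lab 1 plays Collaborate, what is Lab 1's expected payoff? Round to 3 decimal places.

E[Collaborate] = 0.625·6 + 0.375·1 = 3.75 + 0.375 = 4.125

4.125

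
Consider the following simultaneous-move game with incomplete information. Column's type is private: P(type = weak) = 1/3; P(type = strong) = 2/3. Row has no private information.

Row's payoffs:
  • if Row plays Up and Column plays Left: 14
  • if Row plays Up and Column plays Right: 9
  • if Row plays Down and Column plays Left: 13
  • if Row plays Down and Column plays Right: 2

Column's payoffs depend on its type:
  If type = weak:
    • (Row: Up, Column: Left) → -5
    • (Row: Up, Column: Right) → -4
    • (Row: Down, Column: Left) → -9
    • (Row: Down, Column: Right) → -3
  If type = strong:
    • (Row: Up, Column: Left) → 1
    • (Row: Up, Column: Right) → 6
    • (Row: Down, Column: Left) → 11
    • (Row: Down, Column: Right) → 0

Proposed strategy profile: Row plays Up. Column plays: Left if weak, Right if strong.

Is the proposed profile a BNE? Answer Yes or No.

No

Row plays Up: E[Up] = 1/3·(14) + 2/3·(9) = 32/3; E[Down] = 17/3. Best-responding. ✓
Column (type weak), facing Up: Left gives -5, Right gives -4. Proposed Left is not best — profitable deviation exists. ✗
Column (type strong), facing Up: Left gives 1, Right gives 6. Proposed Right is best. ✓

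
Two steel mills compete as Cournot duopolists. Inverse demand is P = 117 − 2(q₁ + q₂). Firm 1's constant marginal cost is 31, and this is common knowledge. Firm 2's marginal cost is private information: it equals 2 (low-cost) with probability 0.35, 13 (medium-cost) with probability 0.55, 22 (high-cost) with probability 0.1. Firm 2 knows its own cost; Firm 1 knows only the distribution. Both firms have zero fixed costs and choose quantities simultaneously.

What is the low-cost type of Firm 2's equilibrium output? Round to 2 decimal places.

23.33

Firm 2 with cost c maximizes (117 − 2(q₁+q₂) − c)·q₂, giving q₂(c) = (117 − c − 2q₁)/4.
E[c₂] = 0.35·2 + 0.55·13 + 0.1·22 = 10.05
Firm 1's FOC against E[q₂] yields q₁ = (117 − 2·31 + E[c₂])/6 = (117 − 62 + 10.05)/6 = 10.8417.
q₂(low-cost) = (117 − 2 − 2·10.8417)/4 = 23.3292.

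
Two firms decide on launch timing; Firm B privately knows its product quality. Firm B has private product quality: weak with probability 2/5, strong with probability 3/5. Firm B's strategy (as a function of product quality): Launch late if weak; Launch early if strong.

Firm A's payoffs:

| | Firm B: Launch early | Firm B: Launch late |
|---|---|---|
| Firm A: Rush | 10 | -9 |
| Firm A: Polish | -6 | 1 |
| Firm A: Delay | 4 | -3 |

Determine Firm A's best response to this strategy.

E[Rush] = 2/5·(-9) + 3/5·(10) = 12/5
E[Polish] = 2/5·(1) + 3/5·(-6) = -16/5
E[Delay] = 2/5·(-3) + 3/5·(4) = 6/5
Best response: Rush (12/5 is the largest).

Rush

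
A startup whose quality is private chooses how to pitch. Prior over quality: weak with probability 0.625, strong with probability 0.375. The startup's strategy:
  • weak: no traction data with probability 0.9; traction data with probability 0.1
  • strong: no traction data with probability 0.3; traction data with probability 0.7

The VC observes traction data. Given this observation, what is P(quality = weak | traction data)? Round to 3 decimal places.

P(traction data) = 0.625·0.1 + 0.375·0.7 = 0.325
P(weak | traction data) = (0.625·0.1) / 0.325 = 0.0625 / 0.325 = 0.192308

0.192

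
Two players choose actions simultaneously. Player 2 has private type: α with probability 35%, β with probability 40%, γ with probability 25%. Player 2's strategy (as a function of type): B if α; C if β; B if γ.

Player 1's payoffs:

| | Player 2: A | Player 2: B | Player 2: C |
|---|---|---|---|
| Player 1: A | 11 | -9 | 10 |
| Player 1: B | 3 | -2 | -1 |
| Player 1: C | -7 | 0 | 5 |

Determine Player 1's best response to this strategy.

C

Compute Player 1's expected payoff for each action, taking the expectation over Player 2's type.
E[A] = 0.35·(-9) + 0.4·(10) + 0.25·(-9) = -1.4
E[B] = 0.35·(-2) + 0.4·(-1) + 0.25·(-2) = -1.6
E[C] = 0.35·(0) + 0.4·(5) + 0.25·(0) = 2
Best response: C (2 is the largest).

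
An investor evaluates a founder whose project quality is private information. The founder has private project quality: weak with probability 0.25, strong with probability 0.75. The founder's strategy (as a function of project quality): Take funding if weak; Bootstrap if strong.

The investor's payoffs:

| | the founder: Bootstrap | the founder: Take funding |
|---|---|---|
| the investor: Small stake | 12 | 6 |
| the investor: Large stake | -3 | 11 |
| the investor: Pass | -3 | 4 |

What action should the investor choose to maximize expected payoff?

E[Small stake] = 0.25·(6) + 0.75·(12) = 10.5
E[Large stake] = 0.25·(11) + 0.75·(-3) = 0.5
E[Pass] = 0.25·(4) + 0.75·(-3) = -1.25
Best response: Small stake (10.5 is the largest).

Small stake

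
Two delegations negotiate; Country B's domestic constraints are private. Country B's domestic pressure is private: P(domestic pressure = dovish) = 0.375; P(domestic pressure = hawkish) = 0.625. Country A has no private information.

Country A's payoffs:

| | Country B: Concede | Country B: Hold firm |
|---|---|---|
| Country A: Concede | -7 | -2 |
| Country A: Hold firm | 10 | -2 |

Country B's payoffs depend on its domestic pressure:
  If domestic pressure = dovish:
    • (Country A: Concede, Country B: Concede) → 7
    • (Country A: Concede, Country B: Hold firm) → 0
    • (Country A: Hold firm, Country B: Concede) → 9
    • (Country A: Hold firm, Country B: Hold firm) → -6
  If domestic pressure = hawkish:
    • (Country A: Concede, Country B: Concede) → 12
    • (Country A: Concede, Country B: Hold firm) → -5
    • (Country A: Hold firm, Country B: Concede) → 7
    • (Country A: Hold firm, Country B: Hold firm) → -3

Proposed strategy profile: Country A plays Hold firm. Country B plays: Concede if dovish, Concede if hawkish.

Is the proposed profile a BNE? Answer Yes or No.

Country A plays Hold firm: E[Hold firm] = 0.375·(10) + 0.625·(10) = 10; E[Concede] = -7. Best-responding. ✓
Country B (domestic pressure dovish), facing Hold firm: Concede gives 9, Hold firm gives -6. Proposed Concede is best. ✓
Country B (domestic pressure hawkish), facing Hold firm: Concede gives 7, Hold firm gives -3. Proposed Concede is best. ✓

Yes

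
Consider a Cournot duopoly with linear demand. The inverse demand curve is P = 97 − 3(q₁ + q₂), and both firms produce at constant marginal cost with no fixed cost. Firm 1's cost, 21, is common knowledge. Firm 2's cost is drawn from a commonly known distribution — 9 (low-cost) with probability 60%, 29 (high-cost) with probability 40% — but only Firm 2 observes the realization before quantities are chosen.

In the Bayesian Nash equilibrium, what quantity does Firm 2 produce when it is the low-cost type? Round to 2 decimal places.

10.67

Type-c best response for Firm 2: q₂(c) = (97 − c)/6 − q₁/2.
Firm 1 maximizes expected profit; its first-order condition is 97 − 6q₁ − 3E[q₂] − 21 = 0.
Substituting E[q₂] and solving: E[c₂] = 17, so q₁ = (97 − 2·21 + 17)/9 = 8.
q₂(low-cost) = (97 − 9 − 3·8)/6 = 10.6667.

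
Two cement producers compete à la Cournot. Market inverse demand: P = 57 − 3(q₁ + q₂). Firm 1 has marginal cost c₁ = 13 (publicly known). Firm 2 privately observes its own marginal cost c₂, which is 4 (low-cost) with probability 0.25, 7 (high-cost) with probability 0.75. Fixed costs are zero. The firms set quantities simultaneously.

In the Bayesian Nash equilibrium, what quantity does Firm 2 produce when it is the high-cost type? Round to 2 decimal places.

Each type of Firm 2 best-responds to q₁; Firm 1 best-responds to the expected q₂ over Firm 2's types.
Firm 2 with cost c maximizes (57 − 3(q₁+q₂) − c)·q₂, giving q₂(c) = (57 − c − 3q₁)/6.
E[c₂] = 0.25·4 + 0.75·7 = 6.25
Firm 1's FOC against E[q₂] yields q₁ = (57 − 2·13 + E[c₂])/9 = (57 − 26 + 6.25)/9 = 4.13889.
q₂(high-cost) = (57 − 7 − 3·4.13889)/6 = 6.26389.

6.26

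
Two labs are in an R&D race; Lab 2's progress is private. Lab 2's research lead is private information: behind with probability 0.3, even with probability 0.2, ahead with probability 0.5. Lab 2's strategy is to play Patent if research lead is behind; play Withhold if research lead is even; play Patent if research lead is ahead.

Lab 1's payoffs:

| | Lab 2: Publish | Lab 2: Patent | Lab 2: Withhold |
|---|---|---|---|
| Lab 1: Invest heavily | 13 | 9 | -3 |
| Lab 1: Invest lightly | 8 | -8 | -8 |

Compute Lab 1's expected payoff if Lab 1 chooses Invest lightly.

-8

E[Invest lightly] = 0.3·(-8) + 0.2·(-8) + 0.5·(-8) = (-2.4) + (-1.6) + (-4) = -8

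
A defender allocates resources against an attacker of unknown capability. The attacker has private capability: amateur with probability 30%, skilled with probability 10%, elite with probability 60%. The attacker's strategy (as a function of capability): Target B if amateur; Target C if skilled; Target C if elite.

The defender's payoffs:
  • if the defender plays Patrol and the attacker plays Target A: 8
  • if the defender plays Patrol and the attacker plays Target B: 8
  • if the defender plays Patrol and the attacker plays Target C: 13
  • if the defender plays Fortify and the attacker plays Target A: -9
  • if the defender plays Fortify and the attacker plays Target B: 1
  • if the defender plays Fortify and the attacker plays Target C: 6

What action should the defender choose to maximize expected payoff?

Patrol

E[Patrol] = 0.3·(8) + 0.1·(13) + 0.6·(13) = 11.5
E[Fortify] = 0.3·(1) + 0.1·(6) + 0.6·(6) = 4.5
Best response: Patrol (11.5 is the largest).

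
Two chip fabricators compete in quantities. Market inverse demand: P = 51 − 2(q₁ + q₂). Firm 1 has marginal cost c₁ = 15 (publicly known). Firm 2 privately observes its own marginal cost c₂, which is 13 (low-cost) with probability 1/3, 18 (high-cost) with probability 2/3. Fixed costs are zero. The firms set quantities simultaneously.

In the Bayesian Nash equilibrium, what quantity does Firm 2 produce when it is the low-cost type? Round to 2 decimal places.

6.39

Firm 2 with cost c maximizes (51 − 2(q₁+q₂) − c)·q₂, giving q₂(c) = (51 − c − 2q₁)/4.
E[c₂] = 1/3·13 + 2/3·18 = 16.3333
Firm 1's FOC against E[q₂] yields q₁ = (51 − 2·15 + E[c₂])/6 = (51 − 30 + 16.3333)/6 = 6.22222.
q₂(low-cost) = (51 − 13 − 2·6.22222)/4 = 6.38889.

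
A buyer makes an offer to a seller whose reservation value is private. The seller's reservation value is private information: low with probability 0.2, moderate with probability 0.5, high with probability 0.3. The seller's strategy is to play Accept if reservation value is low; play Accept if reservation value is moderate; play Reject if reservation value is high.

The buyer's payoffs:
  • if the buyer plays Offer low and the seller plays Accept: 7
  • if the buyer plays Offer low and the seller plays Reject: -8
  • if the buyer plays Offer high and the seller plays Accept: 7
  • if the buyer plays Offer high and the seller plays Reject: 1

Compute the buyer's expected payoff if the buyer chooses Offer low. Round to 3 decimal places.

Take the expectation over the seller's reservation value, weighting each type's action by its prior probability.
E[Offer low] = 0.2·7 + 0.5·7 + 0.3·(-8) = 1.4 + 3.5 + (-2.4) = 2.5

2.500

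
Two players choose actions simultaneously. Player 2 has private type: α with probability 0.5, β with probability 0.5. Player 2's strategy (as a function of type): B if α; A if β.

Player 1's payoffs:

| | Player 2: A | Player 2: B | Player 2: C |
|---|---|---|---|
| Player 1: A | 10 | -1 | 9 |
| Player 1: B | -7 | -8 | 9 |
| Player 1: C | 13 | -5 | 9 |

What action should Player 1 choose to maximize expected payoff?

A

E[A] = 0.5·(-1) + 0.5·(10) = 4.5
E[B] = 0.5·(-8) + 0.5·(-7) = -7.5
E[C] = 0.5·(-5) + 0.5·(13) = 4
Best response: A (4.5 is the largest).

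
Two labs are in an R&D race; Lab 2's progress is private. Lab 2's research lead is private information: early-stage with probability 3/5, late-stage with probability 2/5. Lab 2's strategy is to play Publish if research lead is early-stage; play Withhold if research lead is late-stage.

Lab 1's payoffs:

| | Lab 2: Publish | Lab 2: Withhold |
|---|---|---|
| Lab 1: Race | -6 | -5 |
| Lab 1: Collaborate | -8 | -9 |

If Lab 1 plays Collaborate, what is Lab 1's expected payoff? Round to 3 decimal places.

Take the expectation over Lab 2's research lead, weighting each type's action by its prior probability.
E[Collaborate] = 3/5·(-8) + 2/5·(-9) = (-24/5) + (-18/5) = -42/5

-8.400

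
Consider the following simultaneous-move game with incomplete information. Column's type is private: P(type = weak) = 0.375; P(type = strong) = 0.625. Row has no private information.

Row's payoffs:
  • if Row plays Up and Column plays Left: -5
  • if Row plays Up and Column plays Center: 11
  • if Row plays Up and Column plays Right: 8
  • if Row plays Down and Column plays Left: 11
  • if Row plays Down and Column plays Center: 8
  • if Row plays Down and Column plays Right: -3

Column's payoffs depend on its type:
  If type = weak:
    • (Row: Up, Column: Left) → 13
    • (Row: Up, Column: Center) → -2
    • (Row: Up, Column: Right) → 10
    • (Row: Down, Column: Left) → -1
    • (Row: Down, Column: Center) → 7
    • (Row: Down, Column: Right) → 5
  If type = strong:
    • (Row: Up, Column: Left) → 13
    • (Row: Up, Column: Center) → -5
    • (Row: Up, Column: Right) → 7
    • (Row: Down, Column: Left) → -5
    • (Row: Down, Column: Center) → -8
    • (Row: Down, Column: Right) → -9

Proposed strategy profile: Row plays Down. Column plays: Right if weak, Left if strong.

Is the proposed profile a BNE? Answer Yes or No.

Row plays Down: E[Down] = 0.375·(-3) + 0.625·(11) = 5.75; E[Up] = -0.125. Best-responding. ✓
Column (type weak), facing Down: Left gives -1, Center gives 7, Right gives 5. Proposed Right is not best — profitable deviation exists. ✗
Column (type strong), facing Down: Left gives -5, Center gives -8, Right gives -9. Proposed Left is best. ✓

No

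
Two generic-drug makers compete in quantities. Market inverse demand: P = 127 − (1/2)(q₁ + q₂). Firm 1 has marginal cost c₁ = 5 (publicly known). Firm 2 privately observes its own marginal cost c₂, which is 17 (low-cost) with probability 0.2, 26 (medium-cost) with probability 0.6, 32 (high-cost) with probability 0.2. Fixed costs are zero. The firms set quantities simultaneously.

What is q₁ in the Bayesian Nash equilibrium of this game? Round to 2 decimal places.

Type-c best response for Firm 2: q₂(c) = (127 − c) − q₁/2.
Firm 1 maximizes expected profit; its first-order condition is 127 − q₁ − (1/2)E[q₂] − 5 = 0.
Substituting E[q₂] and solving: E[c₂] = 25.4, so q₁ = (127 − 2·5 + 25.4)/(3/2) = 94.9333.

94.93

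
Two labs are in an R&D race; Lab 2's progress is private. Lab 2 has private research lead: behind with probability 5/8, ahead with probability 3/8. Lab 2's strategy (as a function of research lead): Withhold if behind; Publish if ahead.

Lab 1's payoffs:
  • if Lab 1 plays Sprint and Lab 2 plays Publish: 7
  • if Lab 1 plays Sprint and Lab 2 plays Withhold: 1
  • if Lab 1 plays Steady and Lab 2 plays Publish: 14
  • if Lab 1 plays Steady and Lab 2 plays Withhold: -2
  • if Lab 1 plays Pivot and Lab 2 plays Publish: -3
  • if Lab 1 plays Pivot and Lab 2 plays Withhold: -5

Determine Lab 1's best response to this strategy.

E[Sprint] = 5/8·(1) + 3/8·(7) = 13/4
E[Steady] = 5/8·(-2) + 3/8·(14) = 4
E[Pivot] = 5/8·(-5) + 3/8·(-3) = -17/4
Best response: Steady (4 is the largest).

Steady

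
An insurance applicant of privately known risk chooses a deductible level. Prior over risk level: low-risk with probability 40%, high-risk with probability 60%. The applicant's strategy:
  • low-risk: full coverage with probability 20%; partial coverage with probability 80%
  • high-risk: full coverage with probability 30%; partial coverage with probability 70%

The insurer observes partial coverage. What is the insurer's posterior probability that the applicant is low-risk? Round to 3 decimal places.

Apply Bayes' rule using the sender's strategy as the likelihood.
P(partial coverage) = 0.4·0.8 + 0.6·0.7 = 0.74
P(low-risk | partial coverage) = (0.4·0.8) / 0.74 = 0.32 / 0.74 = 0.432432

0.432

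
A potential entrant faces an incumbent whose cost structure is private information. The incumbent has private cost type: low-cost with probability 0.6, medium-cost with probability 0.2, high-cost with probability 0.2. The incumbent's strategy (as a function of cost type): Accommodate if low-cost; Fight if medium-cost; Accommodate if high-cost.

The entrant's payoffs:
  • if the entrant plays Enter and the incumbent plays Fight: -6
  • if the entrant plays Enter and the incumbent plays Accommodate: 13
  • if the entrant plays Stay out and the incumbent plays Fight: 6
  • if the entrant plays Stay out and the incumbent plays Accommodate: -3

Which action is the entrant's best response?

Compute the entrant's expected payoff for each action, taking the expectation over the incumbent's type.
E[Enter] = 0.6·(13) + 0.2·(-6) + 0.2·(13) = 9.2
E[Stay out] = 0.6·(-3) + 0.2·(6) + 0.2·(-3) = -1.2
Best response: Enter (9.2 is the largest).

Enter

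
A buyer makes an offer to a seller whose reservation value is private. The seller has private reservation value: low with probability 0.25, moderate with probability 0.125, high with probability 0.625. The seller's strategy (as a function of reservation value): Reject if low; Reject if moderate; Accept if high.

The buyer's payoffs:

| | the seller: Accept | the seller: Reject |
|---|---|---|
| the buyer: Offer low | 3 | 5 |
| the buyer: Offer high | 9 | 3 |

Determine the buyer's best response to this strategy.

E[Offer low] = 0.25·(5) + 0.125·(5) + 0.625·(3) = 3.75
E[Offer high] = 0.25·(3) + 0.125·(3) + 0.625·(9) = 6.75
Best response: Offer high (6.75 is the largest).

Offer high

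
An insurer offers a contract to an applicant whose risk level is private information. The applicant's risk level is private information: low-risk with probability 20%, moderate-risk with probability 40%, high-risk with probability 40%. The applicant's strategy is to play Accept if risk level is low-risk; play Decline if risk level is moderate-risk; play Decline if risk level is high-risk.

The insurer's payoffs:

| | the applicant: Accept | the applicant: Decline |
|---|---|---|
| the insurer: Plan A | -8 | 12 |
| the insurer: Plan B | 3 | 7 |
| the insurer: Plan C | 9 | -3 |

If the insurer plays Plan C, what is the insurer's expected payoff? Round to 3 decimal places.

-0.600

E[Plan C] = 0.2·9 + 0.4·(-3) + 0.4·(-3) = 1.8 + (-1.2) + (-1.2) = -0.6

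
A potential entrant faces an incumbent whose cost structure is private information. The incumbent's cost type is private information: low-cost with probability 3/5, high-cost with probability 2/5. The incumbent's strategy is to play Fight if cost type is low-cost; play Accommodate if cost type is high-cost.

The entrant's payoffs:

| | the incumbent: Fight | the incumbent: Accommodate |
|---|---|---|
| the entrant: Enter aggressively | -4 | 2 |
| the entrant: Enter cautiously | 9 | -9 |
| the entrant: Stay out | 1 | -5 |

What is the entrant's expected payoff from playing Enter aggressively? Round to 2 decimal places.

-1.60

Take the expectation over the incumbent's cost type, weighting each type's action by its prior probability.
E[Enter aggressively] = 3/5·(-4) + 2/5·2 = (-12/5) + 4/5 = -8/5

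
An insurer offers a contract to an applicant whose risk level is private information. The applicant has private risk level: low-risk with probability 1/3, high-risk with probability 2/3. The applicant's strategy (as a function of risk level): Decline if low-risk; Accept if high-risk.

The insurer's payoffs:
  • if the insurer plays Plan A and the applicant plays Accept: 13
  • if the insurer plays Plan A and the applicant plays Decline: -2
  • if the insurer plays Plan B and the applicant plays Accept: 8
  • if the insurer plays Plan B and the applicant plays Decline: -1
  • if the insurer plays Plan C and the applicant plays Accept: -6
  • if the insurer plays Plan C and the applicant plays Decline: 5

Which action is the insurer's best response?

Compute the insurer's expected payoff for each action, taking the expectation over the applicant's type.
E[Plan A] = 1/3·(-2) + 2/3·(13) = 8
E[Plan B] = 1/3·(-1) + 2/3·(8) = 5
E[Plan C] = 1/3·(5) + 2/3·(-6) = -7/3
Best response: Plan A (8 is the largest).

Plan A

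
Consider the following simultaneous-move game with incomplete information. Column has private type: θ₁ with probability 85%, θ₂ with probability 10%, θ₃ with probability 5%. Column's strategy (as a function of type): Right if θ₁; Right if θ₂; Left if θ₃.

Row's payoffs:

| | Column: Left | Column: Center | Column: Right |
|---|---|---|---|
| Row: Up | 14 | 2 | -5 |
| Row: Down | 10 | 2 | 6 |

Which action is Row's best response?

Down

E[Up] = 0.85·(-5) + 0.1·(-5) + 0.05·(14) = -4.05
E[Down] = 0.85·(6) + 0.1·(6) + 0.05·(10) = 6.2
Best response: Down (6.2 is the largest).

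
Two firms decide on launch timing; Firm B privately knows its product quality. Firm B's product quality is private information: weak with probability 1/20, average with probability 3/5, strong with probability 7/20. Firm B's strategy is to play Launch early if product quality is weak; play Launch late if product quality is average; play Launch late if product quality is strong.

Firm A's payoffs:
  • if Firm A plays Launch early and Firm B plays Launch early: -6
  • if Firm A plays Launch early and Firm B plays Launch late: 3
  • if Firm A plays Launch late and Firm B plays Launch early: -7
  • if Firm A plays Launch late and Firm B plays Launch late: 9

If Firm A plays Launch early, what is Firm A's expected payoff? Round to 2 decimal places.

2.55

E[Launch early] = 1/20·(-6) + 3/5·3 + 7/20·3 = (-3/10) + 9/5 + 21/20 = 51/20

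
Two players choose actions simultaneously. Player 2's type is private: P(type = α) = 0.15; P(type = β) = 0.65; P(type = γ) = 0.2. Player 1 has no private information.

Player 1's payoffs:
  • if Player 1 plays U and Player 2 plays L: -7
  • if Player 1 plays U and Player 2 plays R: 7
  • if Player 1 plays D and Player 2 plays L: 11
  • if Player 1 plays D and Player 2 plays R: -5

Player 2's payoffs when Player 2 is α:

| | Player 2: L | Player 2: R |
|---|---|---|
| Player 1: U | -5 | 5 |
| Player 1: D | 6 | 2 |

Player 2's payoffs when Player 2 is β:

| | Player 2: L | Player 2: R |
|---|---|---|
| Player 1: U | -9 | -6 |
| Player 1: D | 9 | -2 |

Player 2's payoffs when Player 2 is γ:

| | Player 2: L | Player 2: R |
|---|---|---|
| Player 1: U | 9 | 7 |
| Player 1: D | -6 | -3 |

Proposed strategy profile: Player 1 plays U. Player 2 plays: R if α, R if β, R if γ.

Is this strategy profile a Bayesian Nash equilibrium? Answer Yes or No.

Player 1 plays U: E[U] = 0.15·(7) + 0.65·(7) + 0.2·(7) = 7; E[D] = -5. Best-responding. ✓
Player 2 (type α), facing U: L gives -5, R gives 5. Proposed R is best. ✓
Player 2 (type β), facing U: L gives -9, R gives -6. Proposed R is best. ✓
Player 2 (type γ), facing U: L gives 9, R gives 7. Proposed R is not best — profitable deviation exists. ✗

No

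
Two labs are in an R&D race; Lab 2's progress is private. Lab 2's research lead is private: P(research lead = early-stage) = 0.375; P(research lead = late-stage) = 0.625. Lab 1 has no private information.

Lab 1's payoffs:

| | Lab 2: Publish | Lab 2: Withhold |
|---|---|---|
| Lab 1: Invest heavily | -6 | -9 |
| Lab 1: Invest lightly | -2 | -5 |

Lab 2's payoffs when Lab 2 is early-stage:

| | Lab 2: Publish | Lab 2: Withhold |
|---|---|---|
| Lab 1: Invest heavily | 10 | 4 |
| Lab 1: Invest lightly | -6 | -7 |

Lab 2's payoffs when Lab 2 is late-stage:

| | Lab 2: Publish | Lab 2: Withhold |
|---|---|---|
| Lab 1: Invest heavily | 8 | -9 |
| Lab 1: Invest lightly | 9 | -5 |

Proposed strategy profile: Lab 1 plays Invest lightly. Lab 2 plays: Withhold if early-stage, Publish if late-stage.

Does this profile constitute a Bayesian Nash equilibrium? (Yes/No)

Lab 1 plays Invest lightly: E[Invest lightly] = 0.375·(-5) + 0.625·(-2) = -3.125; E[Invest heavily] = -7.125. Best-responding. ✓
Lab 2 (research lead early-stage), facing Invest lightly: Publish gives -6, Withhold gives -7. Proposed Withhold is not best — profitable deviation exists. ✗
Lab 2 (research lead late-stage), facing Invest lightly: Publish gives 9, Withhold gives -5. Proposed Publish is best. ✓

No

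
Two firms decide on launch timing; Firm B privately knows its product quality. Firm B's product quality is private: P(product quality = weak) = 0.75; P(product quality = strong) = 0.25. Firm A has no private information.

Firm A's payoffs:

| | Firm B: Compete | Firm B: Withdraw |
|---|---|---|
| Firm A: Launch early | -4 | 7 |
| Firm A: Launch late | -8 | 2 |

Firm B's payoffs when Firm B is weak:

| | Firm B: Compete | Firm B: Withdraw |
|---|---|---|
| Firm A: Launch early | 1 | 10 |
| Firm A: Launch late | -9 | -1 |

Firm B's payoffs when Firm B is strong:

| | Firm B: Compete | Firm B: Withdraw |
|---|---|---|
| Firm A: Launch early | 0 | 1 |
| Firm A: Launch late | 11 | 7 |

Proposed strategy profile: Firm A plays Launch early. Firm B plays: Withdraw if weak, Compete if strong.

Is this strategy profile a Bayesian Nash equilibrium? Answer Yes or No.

No

A profile is a BNE iff every type of every player is best-responding given beliefs about the other side.
Firm A plays Launch early: E[Launch early] = 0.75·(7) + 0.25·(-4) = 4.25; E[Launch late] = -0.5. Best-responding. ✓
Firm B (product quality weak), facing Launch early: Compete gives 1, Withdraw gives 10. Proposed Withdraw is best. ✓
Firm B (product quality strong), facing Launch early: Compete gives 0, Withdraw gives 1. Proposed Compete is not best — profitable deviation exists. ✗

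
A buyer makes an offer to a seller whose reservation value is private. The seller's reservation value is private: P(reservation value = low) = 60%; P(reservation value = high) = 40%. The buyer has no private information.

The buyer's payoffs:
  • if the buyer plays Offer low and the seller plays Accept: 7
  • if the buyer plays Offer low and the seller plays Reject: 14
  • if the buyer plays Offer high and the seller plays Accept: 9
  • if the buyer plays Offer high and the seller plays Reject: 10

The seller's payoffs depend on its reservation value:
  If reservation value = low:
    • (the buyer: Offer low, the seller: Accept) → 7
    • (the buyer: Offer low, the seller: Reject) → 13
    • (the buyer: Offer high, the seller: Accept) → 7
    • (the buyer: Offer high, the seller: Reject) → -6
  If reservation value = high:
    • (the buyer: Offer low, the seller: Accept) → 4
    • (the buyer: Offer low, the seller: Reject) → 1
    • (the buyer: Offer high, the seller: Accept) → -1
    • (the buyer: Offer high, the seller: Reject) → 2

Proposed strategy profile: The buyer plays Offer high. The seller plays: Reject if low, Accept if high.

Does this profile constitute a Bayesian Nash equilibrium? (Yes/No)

The buyer plays Offer high: E[Offer high] = 0.6·(10) + 0.4·(9) = 9.6; E[Offer low] = 11.2. Not best-responding. ✗
The seller (reservation value low), facing Offer high: Accept gives 7, Reject gives -6. Proposed Reject is not best — profitable deviation exists. ✗
The seller (reservation value high), facing Offer high: Accept gives -1, Reject gives 2. Proposed Accept is not best — profitable deviation exists. ✗

No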